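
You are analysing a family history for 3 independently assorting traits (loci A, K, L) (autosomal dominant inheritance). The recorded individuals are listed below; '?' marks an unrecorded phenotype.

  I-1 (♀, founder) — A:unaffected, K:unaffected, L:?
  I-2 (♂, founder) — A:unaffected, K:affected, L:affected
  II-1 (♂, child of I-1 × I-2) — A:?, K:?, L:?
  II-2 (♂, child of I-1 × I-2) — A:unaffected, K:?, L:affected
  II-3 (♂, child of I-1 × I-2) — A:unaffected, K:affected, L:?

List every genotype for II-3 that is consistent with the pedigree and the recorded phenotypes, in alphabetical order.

II-3 ∈ {aa Kk LL, aa Kk Ll, aa Kk ll}

A/I-1 un ·: aa
A/I-2 un ·: aa
A/II-1 ? I-1×I-2: aa
A/II-2 un I-1×I-2: aa
A/II-3 un I-1×I-2: aa
⇒ A over [I-1,I-2,II-1,II-2,II-3]: 1 consistent
K/I-1 un ·: kk
K/I-2 aff ·: Kk|KK
K/II-1 ? I-1×I-2: kk|Kk
K/II-2 ? I-1×I-2: kk|Kk
K/II-3 aff I-1×I-2: Kk
⇒ K over [I-1,I-2,II-1,II-2,II-3]: 5 consistent
L/I-1 ? ·: ll|Ll|LL
L/I-2 aff ·: Ll|LL
L/II-1 ? I-1×I-2: ll|Ll|LL
L/II-2 aff I-1×I-2: Ll|LL
L/II-3 ? I-1×I-2: ll|Ll|LL
⇒ L over [I-1,I-2,II-1,II-2,II-3]: 40 consistent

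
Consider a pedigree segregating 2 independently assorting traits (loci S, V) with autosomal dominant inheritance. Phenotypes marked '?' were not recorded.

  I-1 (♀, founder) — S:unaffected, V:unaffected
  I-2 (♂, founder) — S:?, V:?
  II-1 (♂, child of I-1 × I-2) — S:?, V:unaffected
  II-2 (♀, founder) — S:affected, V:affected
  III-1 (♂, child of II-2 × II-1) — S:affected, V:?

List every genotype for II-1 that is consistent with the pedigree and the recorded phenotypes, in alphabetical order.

II-1 ∈ {Ss vv, ss vv}

S/I-1 un ·: ss
S/I-2 ? ·: ss|Ss|SS
S/II-1 ? I-1×I-2: ss|Ss
S/II-2 aff ·: Ss|SS
S/III-1 aff II-2×II-1: Ss|SS
⇒ S over [I-1,I-2,II-1,II-2,III-1]: 12 consistent
V/I-1 un ·: vv
V/I-2 ? ·: vv|Vv
V/II-1 un I-1×I-2: vv
V/II-2 aff ·: Vv|VV
V/III-1 ? II-2×II-1: vv|Vv
⇒ V over [I-1,I-2,II-1,II-2,III-1]: 6 consistent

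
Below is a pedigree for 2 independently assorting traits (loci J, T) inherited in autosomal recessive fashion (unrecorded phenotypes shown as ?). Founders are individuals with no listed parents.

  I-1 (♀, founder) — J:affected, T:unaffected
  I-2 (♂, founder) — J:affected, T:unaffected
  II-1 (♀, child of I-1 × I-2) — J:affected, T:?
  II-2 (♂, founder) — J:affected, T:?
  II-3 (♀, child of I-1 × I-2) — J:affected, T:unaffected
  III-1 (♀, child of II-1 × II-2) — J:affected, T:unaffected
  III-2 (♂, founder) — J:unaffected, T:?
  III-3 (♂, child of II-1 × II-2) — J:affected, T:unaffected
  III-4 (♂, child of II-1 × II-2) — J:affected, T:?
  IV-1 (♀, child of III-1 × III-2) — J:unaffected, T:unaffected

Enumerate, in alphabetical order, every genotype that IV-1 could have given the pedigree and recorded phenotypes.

IV-1 ∈ {Jj TT, Jj Tt}

J/I-1 aff ·: jj
J/I-2 aff ·: jj
J/II-1 aff I-1×I-2: jj
J/II-2 aff ·: jj
J/II-3 aff I-1×I-2: jj
J/III-1 aff II-1×II-2: jj
J/III-2 un ·: JJ|Jj
J/III-3 aff II-1×II-2: jj
J/III-4 aff II-1×II-2: jj
J/IV-1 un III-1×III-2: Jj
⇒ J over [I-1,I-2,II-1,II-2,II-3,III-1,III-2,III-3,III-4,IV-1]: 2 consistent
T/I-1 un ·: TT|Tt
T/I-2 un ·: TT|Tt
T/II-1 ? I-1×I-2: TT|Tt|tt
T/II-2 ? ·: TT|Tt|tt
T/II-3 un I-1×I-2: TT|Tt
T/III-1 un II-1×II-2: TT|Tt
T/III-2 ? ·: TT|Tt|tt
T/III-3 un II-1×II-2: TT|Tt
T/III-4 ? II-1×II-2: TT|Tt|tt
T/IV-1 un III-1×III-2: TT|Tt
⇒ T over [I-1,I-2,II-1,II-2,II-3,III-1,III-2,III-3,III-4,IV-1]: 945 consistent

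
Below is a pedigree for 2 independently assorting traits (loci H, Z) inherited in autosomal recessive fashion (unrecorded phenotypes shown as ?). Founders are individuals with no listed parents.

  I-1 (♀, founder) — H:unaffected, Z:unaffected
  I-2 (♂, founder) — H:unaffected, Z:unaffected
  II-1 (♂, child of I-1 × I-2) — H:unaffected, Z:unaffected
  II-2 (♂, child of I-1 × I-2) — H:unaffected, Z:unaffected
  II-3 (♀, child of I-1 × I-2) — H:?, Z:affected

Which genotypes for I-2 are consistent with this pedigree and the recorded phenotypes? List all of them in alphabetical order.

H/I-1 un ·: HH|Hh
H/I-2 un ·: HH|Hh
H/II-1 un I-1×I-2: HH|Hh
H/II-2 un I-1×I-2: HH|Hh
H/II-3 ? I-1×I-2: HH|Hh|hh
⇒ H over [I-1,I-2,II-1,II-2,II-3]: 29 consistent
Z/I-1 un ·: Zz
Z/I-2 un ·: Zz
Z/II-1 un I-1×I-2: ZZ|Zz
Z/II-2 un I-1×I-2: ZZ|Zz
Z/II-3 aff I-1×I-2: zz
⇒ Z over [I-1,I-2,II-1,II-2,II-3]: 4 consistent

I-2 ∈ {HH Zz, Hh Zz}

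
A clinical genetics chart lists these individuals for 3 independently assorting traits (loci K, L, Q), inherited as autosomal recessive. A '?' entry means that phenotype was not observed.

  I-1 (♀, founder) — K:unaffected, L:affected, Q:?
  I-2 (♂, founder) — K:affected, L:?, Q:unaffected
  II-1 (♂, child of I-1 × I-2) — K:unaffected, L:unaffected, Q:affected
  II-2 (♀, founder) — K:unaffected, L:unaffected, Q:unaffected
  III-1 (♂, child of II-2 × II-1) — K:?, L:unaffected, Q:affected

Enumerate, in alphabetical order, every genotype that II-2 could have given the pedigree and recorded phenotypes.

II-2 ∈ {KK LL Qq, KK Ll Qq, Kk LL Qq, Kk Ll Qq}

K/I-1 un ·: KK|Kk
K/I-2 aff ·: kk
K/II-1 un I-1×I-2: Kk
K/II-2 un ·: KK|Kk
K/III-1 ? II-2×II-1: KK|Kk|kk
⇒ K over [I-1,I-2,II-1,II-2,III-1]: 10 consistent
L/I-1 aff ·: ll
L/I-2 ? ·: LL|Ll
L/II-1 un I-1×I-2: Ll
L/II-2 un ·: LL|Ll
L/III-1 un II-2×II-1: LL|Ll
⇒ L over [I-1,I-2,II-1,II-2,III-1]: 8 consistent
Q/I-1 ? ·: Qq|qq
Q/I-2 un ·: Qq
Q/II-1 aff I-1×I-2: qq
Q/II-2 un ·: Qq
Q/III-1 aff II-2×II-1: qq
⇒ Q over [I-1,I-2,II-1,II-2,III-1]: 2 consistent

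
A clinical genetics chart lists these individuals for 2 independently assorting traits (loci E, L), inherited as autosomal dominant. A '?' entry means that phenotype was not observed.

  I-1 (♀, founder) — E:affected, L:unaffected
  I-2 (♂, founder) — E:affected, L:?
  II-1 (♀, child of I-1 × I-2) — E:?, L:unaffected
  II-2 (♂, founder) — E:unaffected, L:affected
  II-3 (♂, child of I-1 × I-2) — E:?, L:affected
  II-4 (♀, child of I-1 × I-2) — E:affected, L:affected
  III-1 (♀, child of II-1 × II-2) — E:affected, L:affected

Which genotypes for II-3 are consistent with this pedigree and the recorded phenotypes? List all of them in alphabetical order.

II-3 ∈ {EE Ll, Ee Ll, ee Ll}

E/I-1 aff ·: Ee|EE
E/I-2 aff ·: Ee|EE
E/II-1 ? I-1×I-2: Ee|EE
E/II-2 un ·: ee
E/II-3 ? I-1×I-2: ee|Ee|EE
E/II-4 aff I-1×I-2: Ee|EE
E/III-1 aff II-1×II-2: Ee
⇒ E over [I-1,I-2,II-1,II-2,II-3,II-4,III-1]: 29 consistent
L/I-1 un ·: ll
L/I-2 ? ·: Ll
L/II-1 un I-1×I-2: ll
L/II-2 aff ·: Ll|LL
L/II-3 aff I-1×I-2: Ll
L/II-4 aff I-1×I-2: Ll
L/III-1 aff II-1×II-2: Ll
⇒ L over [I-1,I-2,II-1,II-2,II-3,II-4,III-1]: 2 consistent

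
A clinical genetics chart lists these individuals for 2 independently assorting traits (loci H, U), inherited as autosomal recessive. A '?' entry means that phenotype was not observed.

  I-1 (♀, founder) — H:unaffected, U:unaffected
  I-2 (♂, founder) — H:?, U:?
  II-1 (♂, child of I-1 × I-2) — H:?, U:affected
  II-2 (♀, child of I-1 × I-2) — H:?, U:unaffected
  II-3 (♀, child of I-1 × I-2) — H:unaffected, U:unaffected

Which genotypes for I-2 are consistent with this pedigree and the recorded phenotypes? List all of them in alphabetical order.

I-2 ∈ {HH Uu, HH uu, Hh Uu, Hh uu, hh Uu, hh uu}

H/I-1 un ·: HH|Hh
H/I-2 ? ·: HH|Hh|hh
H/II-1 ? I-1×I-2: HH|Hh|hh
H/II-2 ? I-1×I-2: HH|Hh|hh
H/II-3 un I-1×I-2: HH|Hh
⇒ H over [I-1,I-2,II-1,II-2,II-3]: 40 consistent
U/I-1 un ·: Uu
U/I-2 ? ·: Uu|uu
U/II-1 aff I-1×I-2: uu
U/II-2 un I-1×I-2: UU|Uu
U/II-3 un I-1×I-2: UU|Uu
⇒ U over [I-1,I-2,II-1,II-2,II-3]: 5 consistent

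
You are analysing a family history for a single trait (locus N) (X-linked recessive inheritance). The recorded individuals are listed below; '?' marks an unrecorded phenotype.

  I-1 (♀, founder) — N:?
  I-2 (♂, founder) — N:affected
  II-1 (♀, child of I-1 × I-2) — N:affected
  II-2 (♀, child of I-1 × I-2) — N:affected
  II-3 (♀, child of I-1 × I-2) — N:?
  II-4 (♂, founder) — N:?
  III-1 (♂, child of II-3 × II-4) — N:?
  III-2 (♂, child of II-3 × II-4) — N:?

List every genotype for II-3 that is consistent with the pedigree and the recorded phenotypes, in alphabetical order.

II-3 ∈ {X^NX^n, X^nX^n}

N/I-1 ? ·: X^NX^n|X^nX^n
N/I-2 aff ·: X^nY
N/II-1 aff I-1×I-2: X^nX^n
N/II-2 aff I-1×I-2: X^nX^n
N/II-3 ? I-1×I-2: X^NX^n|X^nX^n
N/II-4 ? ·: X^NY|X^nY
N/III-1 ? II-3×II-4: X^NY|X^nY
N/III-2 ? II-3×II-4: X^NY|X^nY
⇒ N over [I-1,I-2,II-1,II-2,II-3,II-4,III-1,III-2]: 12 consistent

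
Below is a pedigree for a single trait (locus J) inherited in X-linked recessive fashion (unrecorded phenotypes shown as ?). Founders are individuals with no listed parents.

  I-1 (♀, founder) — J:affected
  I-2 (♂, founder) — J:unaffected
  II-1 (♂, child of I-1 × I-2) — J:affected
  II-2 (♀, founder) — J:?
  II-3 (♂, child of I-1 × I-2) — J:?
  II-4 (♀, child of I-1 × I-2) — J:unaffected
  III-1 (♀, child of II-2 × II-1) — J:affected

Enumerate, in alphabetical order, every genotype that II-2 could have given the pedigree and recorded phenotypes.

J/I-1 aff ·: X^jX^j
J/I-2 un ·: X^JY
J/II-1 aff I-1×I-2: X^jY
J/II-2 ? ·: X^JX^j|X^jX^j
J/II-3 ? I-1×I-2: X^jY
J/II-4 un I-1×I-2: X^JX^j
J/III-1 aff II-2×II-1: X^jX^j
⇒ J over [I-1,I-2,II-1,II-2,II-3,II-4,III-1]: 2 consistent

II-2 ∈ {X^JX^j, X^jX^j}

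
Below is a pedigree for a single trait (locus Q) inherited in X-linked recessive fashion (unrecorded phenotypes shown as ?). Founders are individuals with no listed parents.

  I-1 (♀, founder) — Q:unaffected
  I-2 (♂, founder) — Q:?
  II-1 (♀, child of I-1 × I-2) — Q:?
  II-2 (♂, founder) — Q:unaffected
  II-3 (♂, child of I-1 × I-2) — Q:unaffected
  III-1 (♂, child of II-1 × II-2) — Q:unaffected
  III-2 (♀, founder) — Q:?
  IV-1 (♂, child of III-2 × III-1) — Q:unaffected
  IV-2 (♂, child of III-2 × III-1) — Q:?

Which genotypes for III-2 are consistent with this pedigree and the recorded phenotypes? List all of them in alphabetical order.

Q/I-1 un ·: X^QX^Q|X^QX^q
Q/I-2 ? ·: X^QY|X^qY
Q/II-1 ? I-1×I-2: X^QX^Q|X^QX^q
Q/II-2 un ·: X^QY
Q/II-3 un I-1×I-2: X^QY
Q/III-1 un II-1×II-2: X^QY
Q/III-2 ? ·: X^QX^Q|X^QX^q
Q/IV-1 un III-2×III-1: X^QY
Q/IV-2 ? III-2×III-1: X^QY|X^qY
⇒ Q over [I-1,I-2,II-1,II-2,II-3,III-1,III-2,IV-1,IV-2]: 15 consistent

III-2 ∈ {X^QX^Q, X^QX^q}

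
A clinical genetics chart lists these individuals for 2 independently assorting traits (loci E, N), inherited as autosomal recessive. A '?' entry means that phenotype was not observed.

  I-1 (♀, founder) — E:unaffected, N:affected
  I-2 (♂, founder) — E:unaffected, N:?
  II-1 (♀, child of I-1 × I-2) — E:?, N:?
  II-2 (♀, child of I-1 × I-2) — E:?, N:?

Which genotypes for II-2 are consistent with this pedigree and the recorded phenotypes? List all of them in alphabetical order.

II-2 ∈ {EE Nn, EE nn, Ee Nn, Ee nn, ee Nn, ee nn}

E/I-1 un ·: EE|Ee
E/I-2 un ·: EE|Ee
E/II-1 ? I-1×I-2: EE|Ee|ee
E/II-2 ? I-1×I-2: EE|Ee|ee
⇒ E over [I-1,I-2,II-1,II-2]: 18 consistent
N/I-1 aff ·: nn
N/I-2 ? ·: NN|Nn|nn
N/II-1 ? I-1×I-2: Nn|nn
N/II-2 ? I-1×I-2: Nn|nn
⇒ N over [I-1,I-2,II-1,II-2]: 6 consistent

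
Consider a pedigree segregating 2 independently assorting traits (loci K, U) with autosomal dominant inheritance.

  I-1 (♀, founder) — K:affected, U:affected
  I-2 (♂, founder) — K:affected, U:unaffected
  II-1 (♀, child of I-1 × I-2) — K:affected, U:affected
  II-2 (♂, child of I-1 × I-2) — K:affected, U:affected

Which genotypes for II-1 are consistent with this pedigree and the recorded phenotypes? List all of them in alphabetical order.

K/I-1 aff ·: Kk|KK
K/I-2 aff ·: Kk|KK
K/II-1 aff I-1×I-2: Kk|KK
K/II-2 aff I-1×I-2: Kk|KK
⇒ K over [I-1,I-2,II-1,II-2]: 13 consistent
U/I-1 aff ·: Uu|UU
U/I-2 un ·: uu
U/II-1 aff I-1×I-2: Uu
U/II-2 aff I-1×I-2: Uu
⇒ U over [I-1,I-2,II-1,II-2]: 2 consistent

II-1 ∈ {KK Uu, Kk Uu}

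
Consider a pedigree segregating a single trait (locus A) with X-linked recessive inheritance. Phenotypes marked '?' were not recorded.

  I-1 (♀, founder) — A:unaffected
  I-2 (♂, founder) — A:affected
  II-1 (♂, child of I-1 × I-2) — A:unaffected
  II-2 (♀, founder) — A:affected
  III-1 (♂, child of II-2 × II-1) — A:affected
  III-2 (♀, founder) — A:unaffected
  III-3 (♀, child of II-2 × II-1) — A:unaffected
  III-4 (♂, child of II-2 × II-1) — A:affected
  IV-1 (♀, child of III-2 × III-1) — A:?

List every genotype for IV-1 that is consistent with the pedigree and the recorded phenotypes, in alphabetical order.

IV-1 ∈ {X^AX^a, X^aX^a}

A/I-1 un ·: X^AX^A|X^AX^a
A/I-2 aff ·: X^aY
A/II-1 un I-1×I-2: X^AY
A/II-2 aff ·: X^aX^a
A/III-1 aff II-2×II-1: X^aY
A/III-2 un ·: X^AX^A|X^AX^a
A/III-3 un II-2×II-1: X^AX^a
A/III-4 aff II-2×II-1: X^aY
A/IV-1 ? III-2×III-1: X^AX^a|X^aX^a
⇒ A over [I-1,I-2,II-1,II-2,III-1,III-2,III-3,III-4,IV-1]: 6 consistent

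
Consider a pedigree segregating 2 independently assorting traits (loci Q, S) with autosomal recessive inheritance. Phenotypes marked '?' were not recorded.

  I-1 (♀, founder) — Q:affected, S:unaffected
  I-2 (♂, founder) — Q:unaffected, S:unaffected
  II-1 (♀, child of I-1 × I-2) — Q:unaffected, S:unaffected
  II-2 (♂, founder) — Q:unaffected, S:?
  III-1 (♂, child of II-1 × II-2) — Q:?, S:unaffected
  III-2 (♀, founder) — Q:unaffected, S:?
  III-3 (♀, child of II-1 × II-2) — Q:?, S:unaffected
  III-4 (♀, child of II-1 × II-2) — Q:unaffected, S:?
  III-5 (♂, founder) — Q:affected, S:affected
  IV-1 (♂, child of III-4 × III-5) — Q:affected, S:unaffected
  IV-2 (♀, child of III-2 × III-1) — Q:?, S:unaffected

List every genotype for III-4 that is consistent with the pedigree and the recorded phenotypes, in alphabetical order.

Q/I-1 aff ·: qq
Q/I-2 un ·: QQ|Qq
Q/II-1 un I-1×I-2: Qq
Q/II-2 un ·: QQ|Qq
Q/III-1 ? II-1×II-2: QQ|Qq|qq
Q/III-2 un ·: QQ|Qq
Q/III-3 ? II-1×II-2: QQ|Qq|qq
Q/III-4 un II-1×II-2: Qq
Q/III-5 aff ·: qq
Q/IV-1 aff III-4×III-5: qq
Q/IV-2 ? III-2×III-1: QQ|Qq|qq
⇒ Q over [I-1,I-2,II-1,II-2,III-1,III-2,III-3,III-4,III-5,IV-1,IV-2]: 98 consistent
S/I-1 un ·: SS|Ss
S/I-2 un ·: SS|Ss
S/II-1 un I-1×I-2: SS|Ss
S/II-2 ? ·: SS|Ss|ss
S/III-1 un II-1×II-2: SS|Ss
S/III-2 ? ·: SS|Ss|ss
S/III-3 un II-1×II-2: SS|Ss
S/III-4 ? II-1×II-2: SS|Ss
S/III-5 aff ·: ss
S/IV-1 un III-4×III-5: Ss
S/IV-2 un III-2×III-1: SS|Ss
⇒ S over [I-1,I-2,II-1,II-2,III-1,III-2,III-3,III-4,III-5,IV-1,IV-2]: 411 consistent

III-4 ∈ {Qq SS, Qq Ss}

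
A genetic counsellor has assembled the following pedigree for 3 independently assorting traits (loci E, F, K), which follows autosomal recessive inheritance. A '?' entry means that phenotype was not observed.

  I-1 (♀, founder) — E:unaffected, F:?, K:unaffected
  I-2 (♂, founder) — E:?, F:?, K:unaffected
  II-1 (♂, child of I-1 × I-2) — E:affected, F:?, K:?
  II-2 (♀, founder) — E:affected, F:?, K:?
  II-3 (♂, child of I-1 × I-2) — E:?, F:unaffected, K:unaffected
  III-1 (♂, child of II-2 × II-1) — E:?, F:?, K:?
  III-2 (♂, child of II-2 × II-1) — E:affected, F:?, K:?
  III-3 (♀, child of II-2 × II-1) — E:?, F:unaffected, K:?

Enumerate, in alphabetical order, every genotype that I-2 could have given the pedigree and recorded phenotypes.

I-2 ∈ {Ee FF KK, Ee FF Kk, Ee Ff KK, Ee Ff Kk, Ee ff KK, Ee ff Kk, ee FF KK, ee FF Kk, ee Ff KK, ee Ff Kk, ee ff KK, ee ff Kk}

E/I-1 un ·: Ee
E/I-2 ? ·: Ee|ee
E/II-1 aff I-1×I-2: ee
E/II-2 aff ·: ee
E/II-3 ? I-1×I-2: EE|Ee|ee
E/III-1 ? II-2×II-1: ee
E/III-2 aff II-2×II-1: ee
E/III-3 ? II-2×II-1: ee
⇒ E over [I-1,I-2,II-1,II-2,II-3,III-1,III-2,III-3]: 5 consistent
F/I-1 ? ·: FF|Ff|ff
F/I-2 ? ·: FF|Ff|ff
F/II-1 ? I-1×I-2: FF|Ff|ff
F/II-2 ? ·: FF|Ff|ff
F/II-3 un I-1×I-2: FF|Ff
F/III-1 ? II-2×II-1: FF|Ff|ff
F/III-2 ? II-2×II-1: FF|Ff|ff
F/III-3 un II-2×II-1: FF|Ff
⇒ F over [I-1,I-2,II-1,II-2,II-3,III-1,III-2,III-3]: 390 consistent
K/I-1 un ·: KK|Kk
K/I-2 un ·: KK|Kk
K/II-1 ? I-1×I-2: KK|Kk|kk
K/II-2 ? ·: KK|Kk|kk
K/II-3 un I-1×I-2: KK|Kk
K/III-1 ? II-2×II-1: KK|Kk|kk
K/III-2 ? II-2×II-1: KK|Kk|kk
K/III-3 ? II-2×II-1: KK|Kk|kk
⇒ K over [I-1,I-2,II-1,II-2,II-3,III-1,III-2,III-3]: 348 consistent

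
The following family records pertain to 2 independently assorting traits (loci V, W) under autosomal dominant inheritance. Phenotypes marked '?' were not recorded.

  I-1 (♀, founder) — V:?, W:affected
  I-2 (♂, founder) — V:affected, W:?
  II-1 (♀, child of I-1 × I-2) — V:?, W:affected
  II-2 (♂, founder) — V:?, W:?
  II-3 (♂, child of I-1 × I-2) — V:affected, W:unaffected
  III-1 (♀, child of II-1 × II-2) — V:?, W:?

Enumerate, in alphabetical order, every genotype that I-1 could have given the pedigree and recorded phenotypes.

I-1 ∈ {VV Ww, Vv Ww, vv Ww}

V/I-1 ? ·: vv|Vv|VV
V/I-2 aff ·: Vv|VV
V/II-1 ? I-1×I-2: vv|Vv|VV
V/II-2 ? ·: vv|Vv|VV
V/II-3 aff I-1×I-2: Vv|VV
V/III-1 ? II-1×II-2: vv|Vv|VV
⇒ V over [I-1,I-2,II-1,II-2,II-3,III-1]: 96 consistent
W/I-1 aff ·: Ww
W/I-2 ? ·: ww|Ww
W/II-1 aff I-1×I-2: Ww|WW
W/II-2 ? ·: ww|Ww|WW
W/II-3 un I-1×I-2: ww
W/III-1 ? II-1×II-2: ww|Ww|WW
⇒ W over [I-1,I-2,II-1,II-2,II-3,III-1]: 18 consistent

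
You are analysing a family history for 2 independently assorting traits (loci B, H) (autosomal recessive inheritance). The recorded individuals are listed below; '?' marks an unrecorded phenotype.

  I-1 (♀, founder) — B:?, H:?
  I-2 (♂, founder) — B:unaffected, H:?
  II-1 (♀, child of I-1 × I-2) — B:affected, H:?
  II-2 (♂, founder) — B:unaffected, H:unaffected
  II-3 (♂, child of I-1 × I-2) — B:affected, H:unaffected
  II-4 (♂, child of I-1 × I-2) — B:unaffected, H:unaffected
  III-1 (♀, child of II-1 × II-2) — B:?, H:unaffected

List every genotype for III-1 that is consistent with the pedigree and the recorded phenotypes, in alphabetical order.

B/I-1 ? ·: Bb|bb
B/I-2 un ·: Bb
B/II-1 aff I-1×I-2: bb
B/II-2 un ·: BB|Bb
B/II-3 aff I-1×I-2: bb
B/II-4 un I-1×I-2: BB|Bb
B/III-1 ? II-1×II-2: Bb|bb
⇒ B over [I-1,I-2,II-1,II-2,II-3,II-4,III-1]: 9 consistent
H/I-1 ? ·: HH|Hh|hh
H/I-2 ? ·: HH|Hh|hh
H/II-1 ? I-1×I-2: HH|Hh|hh
H/II-2 un ·: HH|Hh
H/II-3 un I-1×I-2: HH|Hh
H/II-4 un I-1×I-2: HH|Hh
H/III-1 un II-1×II-2: HH|Hh
⇒ H over [I-1,I-2,II-1,II-2,II-3,II-4,III-1]: 115 consistent

III-1 ∈ {Bb HH, Bb Hh, bb HH, bb Hh}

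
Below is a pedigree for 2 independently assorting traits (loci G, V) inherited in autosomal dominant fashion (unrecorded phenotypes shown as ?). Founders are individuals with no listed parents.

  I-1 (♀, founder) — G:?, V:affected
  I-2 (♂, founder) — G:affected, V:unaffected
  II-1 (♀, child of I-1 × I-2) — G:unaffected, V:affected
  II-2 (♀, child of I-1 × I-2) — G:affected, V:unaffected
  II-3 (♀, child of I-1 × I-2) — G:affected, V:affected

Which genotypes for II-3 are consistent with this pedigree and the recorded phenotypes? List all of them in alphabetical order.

G/I-1 ? ·: gg|Gg
G/I-2 aff ·: Gg
G/II-1 un I-1×I-2: gg
G/II-2 aff I-1×I-2: Gg|GG
G/II-3 aff I-1×I-2: Gg|GG
⇒ G over [I-1,I-2,II-1,II-2,II-3]: 5 consistent
V/I-1 aff ·: Vv
V/I-2 un ·: vv
V/II-1 aff I-1×I-2: Vv
V/II-2 un I-1×I-2: vv
V/II-3 aff I-1×I-2: Vv
⇒ V over [I-1,I-2,II-1,II-2,II-3]: 1 consistent

II-3 ∈ {GG Vv, Gg Vv}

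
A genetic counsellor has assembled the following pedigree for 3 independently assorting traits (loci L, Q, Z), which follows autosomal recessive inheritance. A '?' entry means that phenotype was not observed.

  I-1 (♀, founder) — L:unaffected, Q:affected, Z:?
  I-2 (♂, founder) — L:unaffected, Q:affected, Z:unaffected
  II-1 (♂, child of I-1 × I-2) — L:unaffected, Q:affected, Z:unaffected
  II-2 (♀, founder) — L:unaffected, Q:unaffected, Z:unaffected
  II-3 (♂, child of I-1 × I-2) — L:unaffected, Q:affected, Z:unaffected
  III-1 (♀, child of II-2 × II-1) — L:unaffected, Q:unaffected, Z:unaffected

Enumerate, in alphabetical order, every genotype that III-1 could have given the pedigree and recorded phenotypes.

III-1 ∈ {LL Qq ZZ, LL Qq Zz, Ll Qq ZZ, Ll Qq Zz}

L/I-1 un ·: LL|Ll
L/I-2 un ·: LL|Ll
L/II-1 un I-1×I-2: LL|Ll
L/II-2 un ·: LL|Ll
L/II-3 un I-1×I-2: LL|Ll
L/III-1 un II-2×II-1: LL|Ll
⇒ L over [I-1,I-2,II-1,II-2,II-3,III-1]: 45 consistent
Q/I-1 aff ·: qq
Q/I-2 aff ·: qq
Q/II-1 aff I-1×I-2: qq
Q/II-2 un ·: QQ|Qq
Q/II-3 aff I-1×I-2: qq
Q/III-1 un II-2×II-1: Qq
⇒ Q over [I-1,I-2,II-1,II-2,II-3,III-1]: 2 consistent
Z/I-1 ? ·: ZZ|Zz|zz
Z/I-2 un ·: ZZ|Zz
Z/II-1 un I-1×I-2: ZZ|Zz
Z/II-2 un ·: ZZ|Zz
Z/II-3 un I-1×I-2: ZZ|Zz
Z/III-1 un II-2×II-1: ZZ|Zz
⇒ Z over [I-1,I-2,II-1,II-2,II-3,III-1]: 53 consistent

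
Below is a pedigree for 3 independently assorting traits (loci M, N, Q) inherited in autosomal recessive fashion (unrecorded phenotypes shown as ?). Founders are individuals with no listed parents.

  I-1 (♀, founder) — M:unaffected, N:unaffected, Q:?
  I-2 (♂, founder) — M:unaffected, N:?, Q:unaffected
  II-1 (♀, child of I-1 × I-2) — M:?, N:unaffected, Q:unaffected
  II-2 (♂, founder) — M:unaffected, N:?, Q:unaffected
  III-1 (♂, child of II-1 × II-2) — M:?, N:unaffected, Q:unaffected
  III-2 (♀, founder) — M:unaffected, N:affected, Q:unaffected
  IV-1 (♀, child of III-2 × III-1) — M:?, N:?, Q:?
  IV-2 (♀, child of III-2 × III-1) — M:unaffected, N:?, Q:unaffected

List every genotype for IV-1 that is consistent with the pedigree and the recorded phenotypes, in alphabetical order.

M/I-1 un ·: MM|Mm
M/I-2 un ·: MM|Mm
M/II-1 ? I-1×I-2: MM|Mm|mm
M/II-2 un ·: MM|Mm
M/III-1 ? II-1×II-2: MM|Mm|mm
M/III-2 un ·: MM|Mm
M/IV-1 ? III-2×III-1: MM|Mm|mm
M/IV-2 un III-2×III-1: MM|Mm
⇒ M over [I-1,I-2,II-1,II-2,III-1,III-2,IV-1,IV-2]: 202 consistent
N/I-1 un ·: NN|Nn
N/I-2 ? ·: NN|Nn|nn
N/II-1 un I-1×I-2: NN|Nn
N/II-2 ? ·: NN|Nn|nn
N/III-1 un II-1×II-2: NN|Nn
N/III-2 aff ·: nn
N/IV-1 ? III-2×III-1: Nn|nn
N/IV-2 ? III-2×III-1: Nn|nn
⇒ N over [I-1,I-2,II-1,II-2,III-1,III-2,IV-1,IV-2]: 110 consistent
Q/I-1 ? ·: QQ|Qq|qq
Q/I-2 un ·: QQ|Qq
Q/II-1 un I-1×I-2: QQ|Qq
Q/II-2 un ·: QQ|Qq
Q/III-1 un II-1×II-2: QQ|Qq
Q/III-2 un ·: QQ|Qq
Q/IV-1 ? III-2×III-1: QQ|Qq|qq
Q/IV-2 un III-2×III-1: QQ|Qq
⇒ Q over [I-1,I-2,II-1,II-2,III-1,III-2,IV-1,IV-2]: 230 consistent

IV-1 ∈ {MM Nn QQ, MM Nn Qq, MM Nn qq, MM nn QQ, MM nn Qq, MM nn qq, Mm Nn QQ, Mm Nn Qq, Mm Nn qq, Mm nn QQ, Mm nn Qq, Mm nn qq, mm Nn QQ, mm Nn Qq, mm Nn qq, mm nn QQ, mm nn Qq, mm nn qq}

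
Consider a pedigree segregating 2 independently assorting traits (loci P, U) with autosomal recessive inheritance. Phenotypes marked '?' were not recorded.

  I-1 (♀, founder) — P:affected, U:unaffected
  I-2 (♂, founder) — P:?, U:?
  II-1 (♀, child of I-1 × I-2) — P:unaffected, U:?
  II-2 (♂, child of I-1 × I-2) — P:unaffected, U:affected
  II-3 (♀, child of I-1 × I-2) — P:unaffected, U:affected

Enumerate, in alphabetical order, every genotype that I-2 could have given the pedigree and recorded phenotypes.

I-2 ∈ {PP Uu, PP uu, Pp Uu, Pp uu}

P/I-1 aff ·: pp
P/I-2 ? ·: PP|Pp
P/II-1 un I-1×I-2: Pp
P/II-2 un I-1×I-2: Pp
P/II-3 un I-1×I-2: Pp
⇒ P over [I-1,I-2,II-1,II-2,II-3]: 2 consistent
U/I-1 un ·: Uu
U/I-2 ? ·: Uu|uu
U/II-1 ? I-1×I-2: UU|Uu|uu
U/II-2 aff I-1×I-2: uu
U/II-3 aff I-1×I-2: uu
⇒ U over [I-1,I-2,II-1,II-2,II-3]: 5 consistent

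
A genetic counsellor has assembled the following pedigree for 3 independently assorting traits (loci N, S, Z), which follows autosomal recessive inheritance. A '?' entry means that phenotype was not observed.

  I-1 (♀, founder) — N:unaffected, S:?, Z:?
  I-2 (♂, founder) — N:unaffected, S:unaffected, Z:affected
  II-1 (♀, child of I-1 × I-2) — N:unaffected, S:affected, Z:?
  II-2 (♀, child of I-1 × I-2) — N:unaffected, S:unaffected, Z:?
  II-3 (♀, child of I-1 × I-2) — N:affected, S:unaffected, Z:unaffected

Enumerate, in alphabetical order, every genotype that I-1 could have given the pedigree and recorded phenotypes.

N/I-1 un ·: Nn
N/I-2 un ·: Nn
N/II-1 un I-1×I-2: NN|Nn
N/II-2 un I-1×I-2: NN|Nn
N/II-3 aff I-1×I-2: nn
⇒ N over [I-1,I-2,II-1,II-2,II-3]: 4 consistent
S/I-1 ? ·: Ss|ss
S/I-2 un ·: Ss
S/II-1 aff I-1×I-2: ss
S/II-2 un I-1×I-2: SS|Ss
S/II-3 un I-1×I-2: SS|Ss
⇒ S over [I-1,I-2,II-1,II-2,II-3]: 5 consistent
Z/I-1 ? ·: ZZ|Zz
Z/I-2 aff ·: zz
Z/II-1 ? I-1×I-2: Zz|zz
Z/II-2 ? I-1×I-2: Zz|zz
Z/II-3 un I-1×I-2: Zz
⇒ Z over [I-1,I-2,II-1,II-2,II-3]: 5 consistent

I-1 ∈ {Nn Ss ZZ, Nn Ss Zz, Nn ss ZZ, Nn ss Zz}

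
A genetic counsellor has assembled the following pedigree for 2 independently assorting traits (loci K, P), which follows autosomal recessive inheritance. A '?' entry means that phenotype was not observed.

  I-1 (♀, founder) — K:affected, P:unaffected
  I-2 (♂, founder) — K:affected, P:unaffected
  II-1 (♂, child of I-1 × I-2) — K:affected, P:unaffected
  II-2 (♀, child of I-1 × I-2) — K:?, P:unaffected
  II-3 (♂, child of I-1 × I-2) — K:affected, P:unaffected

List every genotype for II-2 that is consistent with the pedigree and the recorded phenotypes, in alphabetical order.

K/I-1 aff ·: kk
K/I-2 aff ·: kk
K/II-1 aff I-1×I-2: kk
K/II-2 ? I-1×I-2: kk
K/II-3 aff I-1×I-2: kk
⇒ K over [I-1,I-2,II-1,II-2,II-3]: 1 consistent
P/I-1 un ·: PP|Pp
P/I-2 un ·: PP|Pp
P/II-1 un I-1×I-2: PP|Pp
P/II-2 un I-1×I-2: PP|Pp
P/II-3 un I-1×I-2: PP|Pp
⇒ P over [I-1,I-2,II-1,II-2,II-3]: 25 consistent

II-2 ∈ {kk PP, kk Pp}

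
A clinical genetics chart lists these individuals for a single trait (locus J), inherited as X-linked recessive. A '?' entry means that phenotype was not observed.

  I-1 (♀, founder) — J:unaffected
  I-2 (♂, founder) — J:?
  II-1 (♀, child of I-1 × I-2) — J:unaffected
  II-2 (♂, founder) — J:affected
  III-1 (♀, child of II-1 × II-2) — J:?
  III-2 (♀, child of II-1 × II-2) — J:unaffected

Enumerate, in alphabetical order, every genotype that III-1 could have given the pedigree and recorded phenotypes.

III-1 ∈ {X^JX^j, X^jX^j}

J/I-1 un ·: X^JX^J|X^JX^j
J/I-2 ? ·: X^JY|X^jY
J/II-1 un I-1×I-2: X^JX^J|X^JX^j
J/II-2 aff ·: X^jY
J/III-1 ? II-1×II-2: X^JX^j|X^jX^j
J/III-2 un II-1×II-2: X^JX^j
⇒ J over [I-1,I-2,II-1,II-2,III-1,III-2]: 8 consistent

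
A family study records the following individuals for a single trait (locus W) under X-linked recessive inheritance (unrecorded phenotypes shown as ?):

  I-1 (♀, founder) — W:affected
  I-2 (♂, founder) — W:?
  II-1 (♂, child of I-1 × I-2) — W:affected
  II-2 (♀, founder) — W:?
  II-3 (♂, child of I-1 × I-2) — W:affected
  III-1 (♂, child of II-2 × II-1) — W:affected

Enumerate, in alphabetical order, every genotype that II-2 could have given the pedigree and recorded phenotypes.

W/I-1 aff ·: X^wX^w
W/I-2 ? ·: X^WY|X^wY
W/II-1 aff I-1×I-2: X^wY
W/II-2 ? ·: X^WX^w|X^wX^w
W/II-3 aff I-1×I-2: X^wY
W/III-1 aff II-2×II-1: X^wY
⇒ W over [I-1,I-2,II-1,II-2,II-3,III-1]: 4 consistent

II-2 ∈ {X^WX^w, X^wX^w}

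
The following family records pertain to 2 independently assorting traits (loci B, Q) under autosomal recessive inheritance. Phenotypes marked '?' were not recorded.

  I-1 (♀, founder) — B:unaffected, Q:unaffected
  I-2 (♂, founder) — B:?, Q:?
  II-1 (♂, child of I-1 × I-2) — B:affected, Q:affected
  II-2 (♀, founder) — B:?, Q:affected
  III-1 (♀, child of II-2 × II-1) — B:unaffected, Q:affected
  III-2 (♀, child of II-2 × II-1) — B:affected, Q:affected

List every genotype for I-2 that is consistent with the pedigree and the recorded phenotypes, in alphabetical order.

I-2 ∈ {Bb Qq, Bb qq, bb Qq, bb qq}

B/I-1 un ·: Bb
B/I-2 ? ·: Bb|bb
B/II-1 aff I-1×I-2: bb
B/II-2 ? ·: Bb
B/III-1 un II-2×II-1: Bb
B/III-2 aff II-2×II-1: bb
⇒ B over [I-1,I-2,II-1,II-2,III-1,III-2]: 2 consistent
Q/I-1 un ·: Qq
Q/I-2 ? ·: Qq|qq
Q/II-1 aff I-1×I-2: qq
Q/II-2 aff ·: qq
Q/III-1 aff II-2×II-1: qq
Q/III-2 aff II-2×II-1: qq
⇒ Q over [I-1,I-2,II-1,II-2,III-1,III-2]: 2 consistent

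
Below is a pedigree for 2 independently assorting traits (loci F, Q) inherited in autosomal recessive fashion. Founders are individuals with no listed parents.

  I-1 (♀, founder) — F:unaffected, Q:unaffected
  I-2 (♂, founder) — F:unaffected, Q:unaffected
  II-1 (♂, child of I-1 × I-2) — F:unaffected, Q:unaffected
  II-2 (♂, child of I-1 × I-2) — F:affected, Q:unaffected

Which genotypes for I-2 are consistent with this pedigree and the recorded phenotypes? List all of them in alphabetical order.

I-2 ∈ {Ff QQ, Ff Qq}

F/I-1 un ·: Ff
F/I-2 un ·: Ff
F/II-1 un I-1×I-2: FF|Ff
F/II-2 aff I-1×I-2: ff
⇒ F over [I-1,I-2,II-1,II-2]: 2 consistent
Q/I-1 un ·: QQ|Qq
Q/I-2 un ·: QQ|Qq
Q/II-1 un I-1×I-2: QQ|Qq
Q/II-2 un I-1×I-2: QQ|Qq
⇒ Q over [I-1,I-2,II-1,II-2]: 13 consistent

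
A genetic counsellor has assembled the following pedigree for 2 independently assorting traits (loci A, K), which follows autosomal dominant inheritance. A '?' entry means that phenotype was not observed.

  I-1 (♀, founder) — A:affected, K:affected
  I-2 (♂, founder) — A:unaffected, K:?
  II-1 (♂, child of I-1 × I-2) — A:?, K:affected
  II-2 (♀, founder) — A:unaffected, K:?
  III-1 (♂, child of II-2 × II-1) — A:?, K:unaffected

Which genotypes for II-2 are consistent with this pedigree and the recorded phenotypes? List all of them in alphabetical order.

II-2 ∈ {aa Kk, aa kk}

A/I-1 aff ·: Aa|AA
A/I-2 un ·: aa
A/II-1 ? I-1×I-2: aa|Aa
A/II-2 un ·: aa
A/III-1 ? II-2×II-1: aa|Aa
⇒ A over [I-1,I-2,II-1,II-2,III-1]: 5 consistent
K/I-1 aff ·: Kk|KK
K/I-2 ? ·: kk|Kk|KK
K/II-1 aff I-1×I-2: Kk
K/II-2 ? ·: kk|Kk
K/III-1 un II-2×II-1: kk
⇒ K over [I-1,I-2,II-1,II-2,III-1]: 10 consistent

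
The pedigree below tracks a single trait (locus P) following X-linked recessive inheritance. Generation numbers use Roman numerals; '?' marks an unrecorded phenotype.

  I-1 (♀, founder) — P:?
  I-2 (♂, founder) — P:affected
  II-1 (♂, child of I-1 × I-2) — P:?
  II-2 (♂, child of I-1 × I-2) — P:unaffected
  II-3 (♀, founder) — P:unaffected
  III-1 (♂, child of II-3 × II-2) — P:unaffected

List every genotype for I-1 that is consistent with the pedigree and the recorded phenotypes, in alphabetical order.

I-1 ∈ {X^PX^P, X^PX^p}

P/I-1 ? ·: X^PX^P|X^PX^p
P/I-2 aff ·: X^pY
P/II-1 ? I-1×I-2: X^PY|X^pY
P/II-2 un I-1×I-2: X^PY
P/II-3 un ·: X^PX^P|X^PX^p
P/III-1 un II-3×II-2: X^PY
⇒ P over [I-1,I-2,II-1,II-2,II-3,III-1]: 6 consistent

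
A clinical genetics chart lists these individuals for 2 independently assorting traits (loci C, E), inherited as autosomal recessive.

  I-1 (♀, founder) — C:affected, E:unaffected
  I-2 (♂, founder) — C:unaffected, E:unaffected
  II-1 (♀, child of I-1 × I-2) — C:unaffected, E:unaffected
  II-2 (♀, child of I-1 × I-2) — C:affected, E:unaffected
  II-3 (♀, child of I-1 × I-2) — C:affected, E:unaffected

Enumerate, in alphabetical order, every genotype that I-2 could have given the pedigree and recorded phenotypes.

C/I-1 aff ·: cc
C/I-2 un ·: Cc
C/II-1 un I-1×I-2: Cc
C/II-2 aff I-1×I-2: cc
C/II-3 aff I-1×I-2: cc
⇒ C over [I-1,I-2,II-1,II-2,II-3]: 1 consistent
E/I-1 un ·: EE|Ee
E/I-2 un ·: EE|Ee
E/II-1 un I-1×I-2: EE|Ee
E/II-2 un I-1×I-2: EE|Ee
E/II-3 un I-1×I-2: EE|Ee
⇒ E over [I-1,I-2,II-1,II-2,II-3]: 25 consistent

I-2 ∈ {Cc EE, Cc Ee}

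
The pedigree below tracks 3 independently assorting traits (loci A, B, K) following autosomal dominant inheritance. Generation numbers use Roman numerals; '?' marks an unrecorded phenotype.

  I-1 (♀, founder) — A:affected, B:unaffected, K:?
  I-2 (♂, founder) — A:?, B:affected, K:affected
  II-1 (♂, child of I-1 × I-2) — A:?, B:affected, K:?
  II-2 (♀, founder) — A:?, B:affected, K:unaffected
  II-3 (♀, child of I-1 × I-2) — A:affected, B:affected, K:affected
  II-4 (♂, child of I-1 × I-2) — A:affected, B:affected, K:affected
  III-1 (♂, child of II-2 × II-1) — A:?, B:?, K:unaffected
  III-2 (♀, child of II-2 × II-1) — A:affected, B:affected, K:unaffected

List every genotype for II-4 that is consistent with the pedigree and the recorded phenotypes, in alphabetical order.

II-4 ∈ {AA Bb KK, AA Bb Kk, Aa Bb KK, Aa Bb Kk}

A/I-1 aff ·: Aa|AA
A/I-2 ? ·: aa|Aa|AA
A/II-1 ? I-1×I-2: aa|Aa|AA
A/II-2 ? ·: aa|Aa|AA
A/II-3 aff I-1×I-2: Aa|AA
A/II-4 aff I-1×I-2: Aa|AA
A/III-1 ? II-2×II-1: aa|Aa|AA
A/III-2 aff II-2×II-1: Aa|AA
⇒ A over [I-1,I-2,II-1,II-2,II-3,II-4,III-1,III-2]: 261 consistent
B/I-1 un ·: bb
B/I-2 aff ·: Bb|BB
B/II-1 aff I-1×I-2: Bb
B/II-2 aff ·: Bb|BB
B/II-3 aff I-1×I-2: Bb
B/II-4 aff I-1×I-2: Bb
B/III-1 ? II-2×II-1: bb|Bb|BB
B/III-2 aff II-2×II-1: Bb|BB
⇒ B over [I-1,I-2,II-1,II-2,II-3,II-4,III-1,III-2]: 20 consistent
K/I-1 ? ·: kk|Kk|KK
K/I-2 aff ·: Kk|KK
K/II-1 ? I-1×I-2: kk|Kk
K/II-2 un ·: kk
K/II-3 aff I-1×I-2: Kk|KK
K/II-4 aff I-1×I-2: Kk|KK
K/III-1 un II-2×II-1: kk
K/III-2 un II-2×II-1: kk
⇒ K over [I-1,I-2,II-1,II-2,II-3,II-4,III-1,III-2]: 19 consistent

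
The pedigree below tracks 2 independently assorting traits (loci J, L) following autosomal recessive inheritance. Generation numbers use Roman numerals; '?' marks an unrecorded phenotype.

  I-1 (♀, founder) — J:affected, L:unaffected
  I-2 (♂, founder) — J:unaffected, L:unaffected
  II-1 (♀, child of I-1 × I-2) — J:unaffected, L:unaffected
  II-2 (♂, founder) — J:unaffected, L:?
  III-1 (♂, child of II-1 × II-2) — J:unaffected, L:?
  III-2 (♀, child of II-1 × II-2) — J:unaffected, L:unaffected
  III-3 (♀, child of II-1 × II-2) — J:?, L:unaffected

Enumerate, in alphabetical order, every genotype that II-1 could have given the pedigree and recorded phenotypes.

J/I-1 aff ·: jj
J/I-2 un ·: JJ|Jj
J/II-1 un I-1×I-2: Jj
J/II-2 un ·: JJ|Jj
J/III-1 un II-1×II-2: JJ|Jj
J/III-2 un II-1×II-2: JJ|Jj
J/III-3 ? II-1×II-2: JJ|Jj|jj
⇒ J over [I-1,I-2,II-1,II-2,III-1,III-2,III-3]: 40 consistent
L/I-1 un ·: LL|Ll
L/I-2 un ·: LL|Ll
L/II-1 un I-1×I-2: LL|Ll
L/II-2 ? ·: LL|Ll|ll
L/III-1 ? II-1×II-2: LL|Ll|ll
L/III-2 un II-1×II-2: LL|Ll
L/III-3 un II-1×II-2: LL|Ll
⇒ L over [I-1,I-2,II-1,II-2,III-1,III-2,III-3]: 106 consistent

II-1 ∈ {Jj LL, Jj Ll}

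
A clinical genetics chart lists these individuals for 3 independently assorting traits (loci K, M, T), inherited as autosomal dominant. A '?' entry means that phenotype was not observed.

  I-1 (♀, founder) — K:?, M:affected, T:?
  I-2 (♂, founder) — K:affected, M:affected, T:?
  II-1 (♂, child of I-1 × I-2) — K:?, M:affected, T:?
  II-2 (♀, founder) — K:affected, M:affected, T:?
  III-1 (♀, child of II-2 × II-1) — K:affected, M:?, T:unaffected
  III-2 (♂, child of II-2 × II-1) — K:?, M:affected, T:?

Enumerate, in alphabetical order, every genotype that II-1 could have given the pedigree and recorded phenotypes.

II-1 ∈ {KK MM Tt, KK MM tt, KK Mm Tt, KK Mm tt, Kk MM Tt, Kk MM tt, Kk Mm Tt, Kk Mm tt, kk MM Tt, kk MM tt, kk Mm Tt, kk Mm tt}

K/I-1 ? ·: kk|Kk|KK
K/I-2 aff ·: Kk|KK
K/II-1 ? I-1×I-2: kk|Kk|KK
K/II-2 aff ·: Kk|KK
K/III-1 aff II-2×II-1: Kk|KK
K/III-2 ? II-2×II-1: kk|Kk|KK
⇒ K over [I-1,I-2,II-1,II-2,III-1,III-2]: 76 consistent
M/I-1 aff ·: Mm|MM
M/I-2 aff ·: Mm|MM
M/II-1 aff I-1×I-2: Mm|MM
M/II-2 aff ·: Mm|MM
M/III-1 ? II-2×II-1: mm|Mm|MM
M/III-2 aff II-2×II-1: Mm|MM
⇒ M over [I-1,I-2,II-1,II-2,III-1,III-2]: 50 consistent
T/I-1 ? ·: tt|Tt|TT
T/I-2 ? ·: tt|Tt|TT
T/II-1 ? I-1×I-2: tt|Tt
T/II-2 ? ·: tt|Tt
T/III-1 un II-2×II-1: tt
T/III-2 ? II-2×II-1: tt|Tt|TT
⇒ T over [I-1,I-2,II-1,II-2,III-1,III-2]: 47 consistent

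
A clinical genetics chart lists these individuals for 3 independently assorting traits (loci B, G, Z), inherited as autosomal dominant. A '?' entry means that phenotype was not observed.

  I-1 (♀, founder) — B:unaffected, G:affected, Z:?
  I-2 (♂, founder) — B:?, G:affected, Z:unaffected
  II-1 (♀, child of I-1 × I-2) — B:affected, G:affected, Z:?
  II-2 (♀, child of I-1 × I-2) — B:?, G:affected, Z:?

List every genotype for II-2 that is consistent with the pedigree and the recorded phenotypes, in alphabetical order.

II-2 ∈ {Bb GG Zz, Bb GG zz, Bb Gg Zz, Bb Gg zz, bb GG Zz, bb GG zz, bb Gg Zz, bb Gg zz}

B/I-1 un ·: bb
B/I-2 ? ·: Bb|BB
B/II-1 aff I-1×I-2: Bb
B/II-2 ? I-1×I-2: bb|Bb
⇒ B over [I-1,I-2,II-1,II-2]: 3 consistent
G/I-1 aff ·: Gg|GG
G/I-2 aff ·: Gg|GG
G/II-1 aff I-1×I-2: Gg|GG
G/II-2 aff I-1×I-2: Gg|GG
⇒ G over [I-1,I-2,II-1,II-2]: 13 consistent
Z/I-1 ? ·: zz|Zz|ZZ
Z/I-2 un ·: zz
Z/II-1 ? I-1×I-2: zz|Zz
Z/II-2 ? I-1×I-2: zz|Zz
⇒ Z over [I-1,I-2,II-1,II-2]: 6 consistent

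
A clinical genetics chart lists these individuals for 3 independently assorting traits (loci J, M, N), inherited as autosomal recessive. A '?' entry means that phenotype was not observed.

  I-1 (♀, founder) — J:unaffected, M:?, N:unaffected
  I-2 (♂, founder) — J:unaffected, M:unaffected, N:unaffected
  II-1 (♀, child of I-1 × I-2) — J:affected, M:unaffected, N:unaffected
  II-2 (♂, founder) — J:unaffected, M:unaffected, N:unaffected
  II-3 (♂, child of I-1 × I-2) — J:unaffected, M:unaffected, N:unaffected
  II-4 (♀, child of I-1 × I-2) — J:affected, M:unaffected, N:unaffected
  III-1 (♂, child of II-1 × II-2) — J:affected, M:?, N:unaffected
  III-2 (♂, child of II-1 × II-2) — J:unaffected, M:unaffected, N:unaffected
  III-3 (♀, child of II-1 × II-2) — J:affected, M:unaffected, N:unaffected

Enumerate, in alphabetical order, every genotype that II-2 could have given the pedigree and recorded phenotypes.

II-2 ∈ {Jj MM NN, Jj MM Nn, Jj Mm NN, Jj Mm Nn}

J/I-1 un ·: Jj
J/I-2 un ·: Jj
J/II-1 aff I-1×I-2: jj
J/II-2 un ·: Jj
J/II-3 un I-1×I-2: JJ|Jj
J/II-4 aff I-1×I-2: jj
J/III-1 aff II-1×II-2: jj
J/III-2 un II-1×II-2: Jj
J/III-3 aff II-1×II-2: jj
⇒ J over [I-1,I-2,II-1,II-2,II-3,II-4,III-1,III-2,III-3]: 2 consistent
M/I-1 ? ·: MM|Mm|mm
M/I-2 un ·: MM|Mm
M/II-1 un I-1×I-2: MM|Mm
M/II-2 un ·: MM|Mm
M/II-3 un I-1×I-2: MM|Mm
M/II-4 un I-1×I-2: MM|Mm
M/III-1 ? II-1×II-2: MM|Mm|mm
M/III-2 un II-1×II-2: MM|Mm
M/III-3 un II-1×II-2: MM|Mm
⇒ M over [I-1,I-2,II-1,II-2,II-3,II-4,III-1,III-2,III-3]: 397 consistent
N/I-1 un ·: NN|Nn
N/I-2 un ·: NN|Nn
N/II-1 un I-1×I-2: NN|Nn
N/II-2 un ·: NN|Nn
N/II-3 un I-1×I-2: NN|Nn
N/II-4 un I-1×I-2: NN|Nn
N/III-1 un II-1×II-2: NN|Nn
N/III-2 un II-1×II-2: NN|Nn
N/III-3 un II-1×II-2: NN|Nn
⇒ N over [I-1,I-2,II-1,II-2,II-3,II-4,III-1,III-2,III-3]: 309 consistent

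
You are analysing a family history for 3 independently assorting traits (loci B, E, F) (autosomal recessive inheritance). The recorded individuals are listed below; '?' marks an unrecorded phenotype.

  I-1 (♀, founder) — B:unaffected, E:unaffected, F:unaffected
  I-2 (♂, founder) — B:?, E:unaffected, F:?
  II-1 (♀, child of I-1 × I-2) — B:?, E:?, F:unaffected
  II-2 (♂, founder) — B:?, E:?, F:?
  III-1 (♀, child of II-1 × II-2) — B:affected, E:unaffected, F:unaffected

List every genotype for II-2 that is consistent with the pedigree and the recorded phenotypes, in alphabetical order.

II-2 ∈ {Bb EE FF, Bb EE Ff, Bb EE ff, Bb Ee FF, Bb Ee Ff, Bb Ee ff, Bb ee FF, Bb ee Ff, Bb ee ff, bb EE FF, bb EE Ff, bb EE ff, bb Ee FF, bb Ee Ff, bb Ee ff, bb ee FF, bb ee Ff, bb ee ff}

B/I-1 un ·: BB|Bb
B/I-2 ? ·: BB|Bb|bb
B/II-1 ? I-1×I-2: Bb|bb
B/II-2 ? ·: Bb|bb
B/III-1 aff II-1×II-2: bb
⇒ B over [I-1,I-2,II-1,II-2,III-1]: 14 consistent
E/I-1 un ·: EE|Ee
E/I-2 un ·: EE|Ee
E/II-1 ? I-1×I-2: EE|Ee|ee
E/II-2 ? ·: EE|Ee|ee
E/III-1 un II-1×II-2: EE|Ee
⇒ E over [I-1,I-2,II-1,II-2,III-1]: 33 consistent
F/I-1 un ·: FF|Ff
F/I-2 ? ·: FF|Ff|ff
F/II-1 un I-1×I-2: FF|Ff
F/II-2 ? ·: FF|Ff|ff
F/III-1 un II-1×II-2: FF|Ff
⇒ F over [I-1,I-2,II-1,II-2,III-1]: 41 consistent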